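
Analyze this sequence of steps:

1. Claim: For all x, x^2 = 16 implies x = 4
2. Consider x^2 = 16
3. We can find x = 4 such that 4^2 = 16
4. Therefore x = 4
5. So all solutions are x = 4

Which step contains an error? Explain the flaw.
Step 4: Therefore x = 4

Step 4 incorrectly concludes that x = 4 is the only solution. The proof shows that x = 4 is A solution (existence), but does not show it is the ONLY solution (uniqueness). In fact, x = -4 is also a solution since (-4)^2 = 16. Finding one solution doesn't prove there are no others.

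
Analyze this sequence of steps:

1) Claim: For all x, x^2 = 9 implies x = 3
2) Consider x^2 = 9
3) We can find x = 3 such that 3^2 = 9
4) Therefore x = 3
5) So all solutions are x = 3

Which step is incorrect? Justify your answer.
Step 4: Therefore x = 3

Step 4 incorrectly concludes that x = 3 is the only solution. The proof shows that x = 3 is A solution (existence), but does not show it is the ONLY solution (uniqueness). In fact, x = -3 is also a solution since (-3)^2 = 9. Finding one solution doesn't prove there are no others.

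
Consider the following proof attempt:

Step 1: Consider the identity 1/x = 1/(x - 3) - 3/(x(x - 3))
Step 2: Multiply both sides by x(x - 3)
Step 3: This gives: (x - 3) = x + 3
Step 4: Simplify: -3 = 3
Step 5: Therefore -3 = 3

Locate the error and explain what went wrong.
Step 3: This gives: (x - 3) = x + 3

Step 3 makes a sign error when clearing denominators. Multiplying -3/(x(x - 3)) by x(x - 3) gives -3, not +3. The correct result is (x - 3) = x - 3, which is trivially true, not (x - 3) = x + 3. (Step 1 is a valid identity: 1/(x - 3) - 3/(x(x - 3)) = (x - 3)/(x(x - 3)) = 1/x.)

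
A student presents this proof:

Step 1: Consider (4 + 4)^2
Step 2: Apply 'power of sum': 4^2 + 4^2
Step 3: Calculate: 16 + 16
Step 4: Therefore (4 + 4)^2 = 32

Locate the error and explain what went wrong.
Step 2: Apply 'power of sum': 4^2 + 4^2

Step 2 incorrectly applies a non-existent rule '(a+b)^n = a^n + b^n'. This is false in general. The correct expansion uses the binomial theorem. The actual value is (4 + 4)^2 = 8^2 = 64, not 32.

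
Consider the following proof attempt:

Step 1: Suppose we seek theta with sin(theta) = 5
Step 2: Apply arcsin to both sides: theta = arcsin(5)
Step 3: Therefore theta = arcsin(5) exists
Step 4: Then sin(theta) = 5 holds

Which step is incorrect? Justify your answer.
Step 2: Apply arcsin to both sides: theta = arcsin(5)

Step 2 applies arcsin to 5. However, arcsin(x) is only defined for x in [-1, 1] because sin(theta) can only produce values in that range. Since |5| > 1, arcsin(5) is undefined. There is no angle whose sine equals 5.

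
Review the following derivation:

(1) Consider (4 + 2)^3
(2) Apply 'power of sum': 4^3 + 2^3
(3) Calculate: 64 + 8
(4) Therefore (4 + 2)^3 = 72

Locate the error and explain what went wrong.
Step 2: Apply 'power of sum': 4^3 + 2^3

Step 2 incorrectly applies a non-existent rule '(a+b)^n = a^n + b^n'. This is false in general. The correct expansion uses the binomial theorem. The actual value is (4 + 2)^3 = 6^3 = 216, not 72.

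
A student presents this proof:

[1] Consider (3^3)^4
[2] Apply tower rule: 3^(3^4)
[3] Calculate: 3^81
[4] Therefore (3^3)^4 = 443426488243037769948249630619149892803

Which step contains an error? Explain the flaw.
Step 2: Apply tower rule: 3^(3^4)

Step 2 incorrectly states that (a^b)^c = a^(b^c). The correct rule is (a^b)^c = a^(b×c). The actual value is (3^3)^4 = 3^12 = 531441, not 3^81 = 443426488243037769948249630619149892803.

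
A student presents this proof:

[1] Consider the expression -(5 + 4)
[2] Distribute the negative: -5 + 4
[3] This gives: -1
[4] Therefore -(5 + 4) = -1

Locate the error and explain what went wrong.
Step 2: Distribute the negative: -5 + 4

Step 2 incorrectly distributes the negative sign. The correct distribution is -(5 + 4) = -5 - 4 = -9. The negative must be applied to both terms, not just the first. The error treats -(5 + 4) as -5 + 4, which equals -1 instead of -9.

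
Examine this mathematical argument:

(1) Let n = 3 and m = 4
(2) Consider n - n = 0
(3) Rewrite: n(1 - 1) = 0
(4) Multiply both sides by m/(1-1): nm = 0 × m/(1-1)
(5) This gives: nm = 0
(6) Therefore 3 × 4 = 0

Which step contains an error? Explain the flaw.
Step 4: Multiply both sides by m/(1-1): nm = 0 × m/(1-1)

Step 4 multiplies both sides by m/(1-1). However, 1-1 = 0, so this is multiplication by m/0, which is undefined. We cannot multiply by an undefined expression.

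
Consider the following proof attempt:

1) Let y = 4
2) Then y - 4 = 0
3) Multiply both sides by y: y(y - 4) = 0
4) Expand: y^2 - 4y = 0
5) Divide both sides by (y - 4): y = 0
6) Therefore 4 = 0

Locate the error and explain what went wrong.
Step 5: Divide both sides by (y - 4): y = 0

Step 5 divides both sides by (y - 4). However, since y = 4, we have (y - 4) = 0. Division by zero is undefined, making this step invalid.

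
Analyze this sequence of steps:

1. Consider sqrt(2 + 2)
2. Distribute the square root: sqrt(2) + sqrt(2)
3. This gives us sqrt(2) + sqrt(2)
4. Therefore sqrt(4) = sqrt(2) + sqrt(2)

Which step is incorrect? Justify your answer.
Step 2: Distribute the square root: sqrt(2) + sqrt(2)

Step 2 incorrectly 'distributes' the square root over addition. The square root function does not distribute: sqrt(a + b) ≠ sqrt(a) + sqrt(b). In fact, sqrt(2 + 2) = sqrt(4) ≈ 2.0000, while sqrt(2) + sqrt(2) ≈ 2.8284.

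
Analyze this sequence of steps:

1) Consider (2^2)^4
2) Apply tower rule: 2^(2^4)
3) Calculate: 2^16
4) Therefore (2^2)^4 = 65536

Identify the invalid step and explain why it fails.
Step 2: Apply tower rule: 2^(2^4)

Step 2 incorrectly states that (a^b)^c = a^(b^c). The correct rule is (a^b)^c = a^(b×c). The actual value is (2^2)^4 = 2^8 = 256, not 2^16 = 65536.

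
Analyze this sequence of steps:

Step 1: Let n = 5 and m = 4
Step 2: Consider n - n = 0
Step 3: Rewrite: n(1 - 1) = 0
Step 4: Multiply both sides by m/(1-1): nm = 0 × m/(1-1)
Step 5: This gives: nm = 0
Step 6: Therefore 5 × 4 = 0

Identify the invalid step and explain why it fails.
Step 4: Multiply both sides by m/(1-1): nm = 0 × m/(1-1)

Step 4 multiplies both sides by m/(1-1). However, 1-1 = 0, so this is multiplication by m/0, which is undefined. We cannot multiply by an undefined expression.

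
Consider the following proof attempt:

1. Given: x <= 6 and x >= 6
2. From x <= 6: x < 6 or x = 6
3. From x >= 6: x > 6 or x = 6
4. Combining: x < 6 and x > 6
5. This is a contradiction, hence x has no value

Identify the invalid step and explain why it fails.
Step 4: Combining: x < 6 and x > 6

Step 4 incorrectly combines the conditions. From x <= 6 and x >= 6, the intersection is x = 6. The error treats the 'or' cases as 'and' requirements. The correct conclusion is that x = 6 is the unique solution, not that no solution exists.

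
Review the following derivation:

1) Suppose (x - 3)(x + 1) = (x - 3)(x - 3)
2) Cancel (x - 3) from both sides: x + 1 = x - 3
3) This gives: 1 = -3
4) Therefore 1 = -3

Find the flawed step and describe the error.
Step 2: Cancel (x - 3) from both sides: x + 1 = x - 3

Step 2 cancels (x - 3) from both sides. This is only valid if (x - 3) ≠ 0, i.e., x ≠ 3. When x = 3, both sides equal zero regardless of the other factors. The correct approach requires considering x = 3 as a separate case.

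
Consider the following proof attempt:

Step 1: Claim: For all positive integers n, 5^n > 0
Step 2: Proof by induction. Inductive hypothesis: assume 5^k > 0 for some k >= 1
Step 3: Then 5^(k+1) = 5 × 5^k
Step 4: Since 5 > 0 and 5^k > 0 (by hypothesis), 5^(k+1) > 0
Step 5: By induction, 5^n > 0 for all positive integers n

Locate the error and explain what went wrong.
Step 5: By induction, 5^n > 0 for all positive integers n

Step 5 concludes the proof by induction, but no base case was ever established. A valid induction proof requires: (1) a base case proving 5^1 > 0, and (2) an inductive step showing IF 5^k > 0 THEN 5^(k+1) > 0. Steps 2-4 correctly establish the inductive step, but without the base case the conclusion in step 5 does not follow.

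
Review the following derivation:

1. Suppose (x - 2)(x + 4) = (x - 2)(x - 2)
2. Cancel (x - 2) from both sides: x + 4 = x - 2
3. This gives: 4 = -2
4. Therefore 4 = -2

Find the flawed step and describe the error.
Step 2: Cancel (x - 2) from both sides: x + 4 = x - 2

Step 2 cancels (x - 2) from both sides. This is only valid if (x - 2) ≠ 0, i.e., x ≠ 2. When x = 2, both sides equal zero regardless of the other factors. The correct approach requires considering x = 2 as a separate case.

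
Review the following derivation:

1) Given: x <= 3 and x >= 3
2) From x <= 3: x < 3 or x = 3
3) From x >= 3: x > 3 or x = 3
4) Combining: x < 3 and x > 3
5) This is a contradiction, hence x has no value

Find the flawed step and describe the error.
Step 4: Combining: x < 3 and x > 3

Step 4 incorrectly combines the conditions. From x <= 3 and x >= 3, the intersection is x = 3. The error treats the 'or' cases as 'and' requirements. The correct conclusion is that x = 3 is the unique solution, not that no solution exists.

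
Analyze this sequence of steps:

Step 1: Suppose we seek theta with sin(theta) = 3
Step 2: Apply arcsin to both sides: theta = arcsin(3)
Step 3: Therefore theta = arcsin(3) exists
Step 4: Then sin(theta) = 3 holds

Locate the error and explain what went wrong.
Step 2: Apply arcsin to both sides: theta = arcsin(3)

Step 2 applies arcsin to 3. However, arcsin(x) is only defined for x in [-1, 1] because sin(theta) can only produce values in that range. Since |3| > 1, arcsin(3) is undefined. There is no angle whose sine equals 3.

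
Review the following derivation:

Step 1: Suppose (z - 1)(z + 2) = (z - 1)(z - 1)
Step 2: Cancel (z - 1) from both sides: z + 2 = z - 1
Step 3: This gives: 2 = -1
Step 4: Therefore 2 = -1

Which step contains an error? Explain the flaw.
Step 2: Cancel (z - 1) from both sides: z + 2 = z - 1

Step 2 cancels (z - 1) from both sides. This is only valid if (z - 1) ≠ 0, i.e., z ≠ 1. When z = 1, both sides equal zero regardless of the other factors. The correct approach requires considering z = 1 as a separate case.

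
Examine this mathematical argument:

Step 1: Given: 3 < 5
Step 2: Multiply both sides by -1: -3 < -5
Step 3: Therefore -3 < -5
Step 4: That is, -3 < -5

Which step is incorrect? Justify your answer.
Step 2: Multiply both sides by -1: -3 < -5

Step 2 multiplies both sides by -1 but fails to reverse the inequality sign. When multiplying (or dividing) an inequality by a negative number, the direction must be reversed. Since 3 < 5, we should get -3 > -5, i.e., -3 > -5.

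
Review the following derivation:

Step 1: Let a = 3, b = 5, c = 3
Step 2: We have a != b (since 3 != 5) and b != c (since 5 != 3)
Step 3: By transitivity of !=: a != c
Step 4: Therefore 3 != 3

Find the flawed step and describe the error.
Step 3: By transitivity of !=: a != c

Step 3 incorrectly applies transitivity to the '!=' relation. Transitivity states: if a R b and b R c, then a R c. However, '!=' is not transitive. Counterexample: 3 != 5 and 5 != 3, but 3 = 3 (both equal 3). Transitivity holds for relations like <, <=, =, but not for !=.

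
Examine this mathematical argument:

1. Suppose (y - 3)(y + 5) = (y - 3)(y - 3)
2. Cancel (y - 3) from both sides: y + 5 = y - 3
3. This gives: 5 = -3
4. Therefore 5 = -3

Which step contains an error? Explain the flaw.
Step 2: Cancel (y - 3) from both sides: y + 5 = y - 3

Step 2 cancels (y - 3) from both sides. This is only valid if (y - 3) ≠ 0, i.e., y ≠ 3. When y = 3, both sides equal zero regardless of the other factors. The correct approach requires considering y = 3 as a separate case.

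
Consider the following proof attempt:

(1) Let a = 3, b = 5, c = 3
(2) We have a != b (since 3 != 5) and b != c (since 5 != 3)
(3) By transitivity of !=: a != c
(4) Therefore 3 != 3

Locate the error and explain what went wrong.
Step 3: By transitivity of !=: a != c

Step 3 incorrectly applies transitivity to the '!=' relation. Transitivity states: if a R b and b R c, then a R c. However, '!=' is not transitive. Counterexample: 3 != 5 and 5 != 3, but 3 = 3 (both equal 3). Transitivity holds for relations like <, <=, =, but not for !=.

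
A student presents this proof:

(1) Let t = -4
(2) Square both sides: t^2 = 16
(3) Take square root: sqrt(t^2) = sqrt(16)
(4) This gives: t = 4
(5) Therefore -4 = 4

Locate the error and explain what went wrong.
Step 4: This gives: t = 4

Step 4 incorrectly states that sqrt(t^2) = t. The correct identity is sqrt(t^2) = |t|. Since t = -4 < 0, we have sqrt(t^2) = |-4| = 4, not t = -4.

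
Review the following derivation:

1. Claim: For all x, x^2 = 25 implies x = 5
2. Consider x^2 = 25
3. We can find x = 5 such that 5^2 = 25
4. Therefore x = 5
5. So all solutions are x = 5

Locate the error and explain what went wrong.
Step 4: Therefore x = 5

Step 4 incorrectly concludes that x = 5 is the only solution. The proof shows that x = 5 is A solution (existence), but does not show it is the ONLY solution (uniqueness). In fact, x = -5 is also a solution since (-5)^2 = 25. Finding one solution doesn't prove there are no others.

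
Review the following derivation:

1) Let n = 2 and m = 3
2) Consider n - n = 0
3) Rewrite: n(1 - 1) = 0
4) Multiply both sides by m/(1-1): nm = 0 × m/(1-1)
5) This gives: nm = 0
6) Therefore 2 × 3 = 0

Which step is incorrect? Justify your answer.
Step 4: Multiply both sides by m/(1-1): nm = 0 × m/(1-1)

Step 4 multiplies both sides by m/(1-1). However, 1-1 = 0, so this is multiplication by m/0, which is undefined. We cannot multiply by an undefined expression.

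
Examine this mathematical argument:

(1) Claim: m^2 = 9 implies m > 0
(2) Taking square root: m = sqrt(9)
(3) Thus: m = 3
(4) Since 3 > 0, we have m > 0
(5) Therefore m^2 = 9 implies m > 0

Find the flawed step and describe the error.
Step 2: Taking square root: m = sqrt(9)

Step 2 takes the square root and assumes the positive root only. The equation m^2 = 9 actually has two solutions: m = 3 and m = -3. The proof silently assumes m > 0 without justification, then uses this assumption to conclude m > 0, which is circular. The counterexample m = -3 shows the claim is false.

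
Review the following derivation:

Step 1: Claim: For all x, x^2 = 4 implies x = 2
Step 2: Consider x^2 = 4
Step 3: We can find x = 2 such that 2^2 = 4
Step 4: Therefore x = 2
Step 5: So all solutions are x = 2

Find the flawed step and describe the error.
Step 4: Therefore x = 2

Step 4 incorrectly concludes that x = 2 is the only solution. The proof shows that x = 2 is A solution (existence), but does not show it is the ONLY solution (uniqueness). In fact, x = -2 is also a solution since (-2)^2 = 4. Finding one solution doesn't prove there are no others.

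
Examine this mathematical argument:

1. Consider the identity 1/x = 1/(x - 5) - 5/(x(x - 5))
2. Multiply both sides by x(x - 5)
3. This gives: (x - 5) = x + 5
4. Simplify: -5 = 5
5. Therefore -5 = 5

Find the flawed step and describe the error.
Step 3: This gives: (x - 5) = x + 5

Step 3 makes a sign error when clearing denominators. Multiplying -5/(x(x - 5)) by x(x - 5) gives -5, not +5. The correct result is (x - 5) = x - 5, which is trivially true, not (x - 5) = x + 5. (Step 1 is a valid identity: 1/(x - 5) - 5/(x(x - 5)) = (x - 5)/(x(x - 5)) = 1/x.)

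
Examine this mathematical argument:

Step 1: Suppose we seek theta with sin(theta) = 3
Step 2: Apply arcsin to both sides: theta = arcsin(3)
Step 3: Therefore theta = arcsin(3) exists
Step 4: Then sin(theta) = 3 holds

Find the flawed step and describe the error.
Step 2: Apply arcsin to both sides: theta = arcsin(3)

Step 2 applies arcsin to 3. However, arcsin(x) is only defined for x in [-1, 1] because sin(theta) can only produce values in that range. Since |3| > 1, arcsin(3) is undefined. There is no angle whose sine equals 3.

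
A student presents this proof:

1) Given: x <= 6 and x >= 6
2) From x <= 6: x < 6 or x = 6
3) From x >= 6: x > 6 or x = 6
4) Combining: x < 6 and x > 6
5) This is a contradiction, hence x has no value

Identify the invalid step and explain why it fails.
Step 4: Combining: x < 6 and x > 6

Step 4 incorrectly combines the conditions. From x <= 6 and x >= 6, the intersection is x = 6. The error treats the 'or' cases as 'and' requirements. The correct conclusion is that x = 6 is the unique solution, not that no solution exists.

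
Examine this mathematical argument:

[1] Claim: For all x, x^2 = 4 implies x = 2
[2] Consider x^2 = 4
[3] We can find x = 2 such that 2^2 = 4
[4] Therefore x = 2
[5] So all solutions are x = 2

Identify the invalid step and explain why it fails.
Step 4: Therefore x = 2

Step 4 incorrectly concludes that x = 2 is the only solution. The proof shows that x = 2 is A solution (existence), but does not show it is the ONLY solution (uniqueness). In fact, x = -2 is also a solution since (-2)^2 = 4. Finding one solution doesn't prove there are no others.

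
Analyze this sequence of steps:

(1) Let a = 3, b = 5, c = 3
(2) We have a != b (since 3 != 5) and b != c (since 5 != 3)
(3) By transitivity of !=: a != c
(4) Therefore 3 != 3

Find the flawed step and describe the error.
Step 3: By transitivity of !=: a != c

Step 3 incorrectly applies transitivity to the '!=' relation. Transitivity states: if a R b and b R c, then a R c. However, '!=' is not transitive. Counterexample: 3 != 5 and 5 != 3, but 3 = 3 (both equal 3). Transitivity holds for relations like <, <=, =, but not for !=.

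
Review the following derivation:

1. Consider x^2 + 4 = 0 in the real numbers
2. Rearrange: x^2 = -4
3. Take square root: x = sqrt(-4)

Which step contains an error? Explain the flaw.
Step 3: Take square root: x = sqrt(-4)

Step 3 takes the square root of -4, which is negative. In the real number system, the square root of a negative number is undefined. The equation x^2 + 4 = 0 has no real solutions. Square roots of negative numbers only exist in the complex numbers.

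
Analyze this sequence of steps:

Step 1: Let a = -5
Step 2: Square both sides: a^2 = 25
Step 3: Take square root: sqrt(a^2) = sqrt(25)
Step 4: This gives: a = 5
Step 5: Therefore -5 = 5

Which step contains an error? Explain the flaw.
Step 4: This gives: a = 5

Step 4 incorrectly states that sqrt(a^2) = a. The correct identity is sqrt(a^2) = |a|. Since a = -5 < 0, we have sqrt(a^2) = |-5| = 5, not a = -5.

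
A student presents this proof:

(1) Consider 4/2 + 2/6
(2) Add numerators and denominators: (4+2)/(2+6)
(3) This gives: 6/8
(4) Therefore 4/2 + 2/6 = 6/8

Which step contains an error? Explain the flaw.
Step 2: Add numerators and denominators: (4+2)/(2+6)

Step 2 incorrectly adds fractions by separately adding numerators and denominators. This is wrong. The correct method requires a common denominator: 4/2 + 2/6 = (4×6 + 2×2)/(2×6) = 28/12 = 7/3. The method used gives 6/8, which is different.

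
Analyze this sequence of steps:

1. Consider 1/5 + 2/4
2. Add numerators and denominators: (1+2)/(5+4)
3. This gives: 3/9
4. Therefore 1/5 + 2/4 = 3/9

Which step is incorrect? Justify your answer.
Step 2: Add numerators and denominators: (1+2)/(5+4)

Step 2 incorrectly adds fractions by separately adding numerators and denominators. This is wrong. The correct method requires a common denominator: 1/5 + 2/4 = (1×4 + 2×5)/(5×4) = 14/20 = 7/10. The method used gives 3/9, which is different.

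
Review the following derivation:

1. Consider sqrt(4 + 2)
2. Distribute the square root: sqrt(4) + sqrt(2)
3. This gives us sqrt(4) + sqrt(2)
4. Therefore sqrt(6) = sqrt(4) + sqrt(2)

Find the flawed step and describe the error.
Step 2: Distribute the square root: sqrt(4) + sqrt(2)

Step 2 incorrectly 'distributes' the square root over addition. The square root function does not distribute: sqrt(a + b) ≠ sqrt(a) + sqrt(b). In fact, sqrt(4 + 2) = sqrt(6) ≈ 2.4495, while sqrt(4) + sqrt(2) ≈ 3.4142.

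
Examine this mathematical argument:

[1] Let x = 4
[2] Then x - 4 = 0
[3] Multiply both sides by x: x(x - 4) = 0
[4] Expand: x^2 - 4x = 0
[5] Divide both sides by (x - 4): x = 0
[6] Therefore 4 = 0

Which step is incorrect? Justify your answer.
Step 5: Divide both sides by (x - 4): x = 0

Step 5 divides both sides by (x - 4). However, since x = 4, we have (x - 4) = 0. Division by zero is undefined, making this step invalid.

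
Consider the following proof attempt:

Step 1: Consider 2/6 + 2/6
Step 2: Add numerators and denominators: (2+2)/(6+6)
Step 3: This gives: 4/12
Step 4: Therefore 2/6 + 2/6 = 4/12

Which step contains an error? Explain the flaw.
Step 2: Add numerators and denominators: (2+2)/(6+6)

Step 2 incorrectly adds fractions by separately adding numerators and denominators. This is wrong. The correct method requires a common denominator: 2/6 + 2/6 = (2×6 + 2×6)/(6×6) = 24/36 = 2/3. The method used gives 4/12, which is different.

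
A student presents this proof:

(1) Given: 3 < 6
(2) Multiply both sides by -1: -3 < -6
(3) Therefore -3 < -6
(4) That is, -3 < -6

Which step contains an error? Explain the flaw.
Step 2: Multiply both sides by -1: -3 < -6

Step 2 multiplies both sides by -1 but fails to reverse the inequality sign. When multiplying (or dividing) an inequality by a negative number, the direction must be reversed. Since 3 < 6, we should get -3 > -6, i.e., -3 > -6.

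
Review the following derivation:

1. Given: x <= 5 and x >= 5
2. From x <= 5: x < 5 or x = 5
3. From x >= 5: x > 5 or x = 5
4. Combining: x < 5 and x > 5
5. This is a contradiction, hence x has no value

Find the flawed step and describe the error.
Step 4: Combining: x < 5 and x > 5

Step 4 incorrectly combines the conditions. From x <= 5 and x >= 5, the intersection is x = 5. The error treats the 'or' cases as 'and' requirements. The correct conclusion is that x = 5 is the unique solution, not that no solution exists.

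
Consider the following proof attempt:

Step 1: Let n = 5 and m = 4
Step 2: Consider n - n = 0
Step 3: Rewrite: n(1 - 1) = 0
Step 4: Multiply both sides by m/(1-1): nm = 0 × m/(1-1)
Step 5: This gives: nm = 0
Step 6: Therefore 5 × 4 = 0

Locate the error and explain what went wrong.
Step 4: Multiply both sides by m/(1-1): nm = 0 × m/(1-1)

Step 4 multiplies both sides by m/(1-1). However, 1-1 = 0, so this is multiplication by m/0, which is undefined. We cannot multiply by an undefined expression.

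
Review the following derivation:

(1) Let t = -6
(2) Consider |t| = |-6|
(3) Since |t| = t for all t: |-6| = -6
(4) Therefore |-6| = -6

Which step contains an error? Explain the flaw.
Step 3: Since |t| = t for all t: |-6| = -6

Step 3 incorrectly states that |t| = t for all t. The correct definition is |t| = t when t >= 0, and |t| = -t when t < 0. Since -6 < 0, we have |-6| = -(-6) = 6, not -6.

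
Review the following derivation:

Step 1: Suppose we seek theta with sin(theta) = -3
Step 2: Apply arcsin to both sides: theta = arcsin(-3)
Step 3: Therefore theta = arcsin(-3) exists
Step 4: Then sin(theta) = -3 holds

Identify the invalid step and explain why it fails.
Step 2: Apply arcsin to both sides: theta = arcsin(-3)

Step 2 applies arcsin to -3. However, arcsin(x) is only defined for x in [-1, 1] because sin(theta) can only produce values in that range. Since |-3| > 1, arcsin(-3) is undefined. There is no angle whose sine equals -3.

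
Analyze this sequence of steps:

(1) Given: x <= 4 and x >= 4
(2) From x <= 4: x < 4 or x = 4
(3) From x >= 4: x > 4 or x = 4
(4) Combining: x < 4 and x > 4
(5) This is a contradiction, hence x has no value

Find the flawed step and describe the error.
Step 4: Combining: x < 4 and x > 4

Step 4 incorrectly combines the conditions. From x <= 4 and x >= 4, the intersection is x = 4. The error treats the 'or' cases as 'and' requirements. The correct conclusion is that x = 4 is the unique solution, not that no solution exists.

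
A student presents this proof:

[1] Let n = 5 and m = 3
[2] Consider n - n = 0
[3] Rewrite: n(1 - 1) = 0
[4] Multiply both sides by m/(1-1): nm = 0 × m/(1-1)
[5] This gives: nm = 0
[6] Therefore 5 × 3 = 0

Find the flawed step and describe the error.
Step 4: Multiply both sides by m/(1-1): nm = 0 × m/(1-1)

Step 4 multiplies both sides by m/(1-1). However, 1-1 = 0, so this is multiplication by m/0, which is undefined. We cannot multiply by an undefined expression.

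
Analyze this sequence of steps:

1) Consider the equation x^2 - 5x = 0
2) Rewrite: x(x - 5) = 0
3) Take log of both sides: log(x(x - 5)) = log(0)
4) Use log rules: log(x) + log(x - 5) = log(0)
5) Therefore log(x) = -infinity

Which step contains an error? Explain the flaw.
Step 3: Take log of both sides: log(x(x - 5)) = log(0)

Step 3 takes the logarithm of both sides, resulting in log(0) on the right side. The logarithm is only defined for positive numbers; log(0) is undefined (approaches negative infinity). This operation is invalid.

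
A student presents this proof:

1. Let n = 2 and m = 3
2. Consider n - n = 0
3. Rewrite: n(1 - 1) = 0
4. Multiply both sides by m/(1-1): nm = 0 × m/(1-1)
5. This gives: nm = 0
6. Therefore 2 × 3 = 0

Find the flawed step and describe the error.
Step 4: Multiply both sides by m/(1-1): nm = 0 × m/(1-1)

Step 4 multiplies both sides by m/(1-1). However, 1-1 = 0, so this is multiplication by m/0, which is undefined. We cannot multiply by an undefined expression.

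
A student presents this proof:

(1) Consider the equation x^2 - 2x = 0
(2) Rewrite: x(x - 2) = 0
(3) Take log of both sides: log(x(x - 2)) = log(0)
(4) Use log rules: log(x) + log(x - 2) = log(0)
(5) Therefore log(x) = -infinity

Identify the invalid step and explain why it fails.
Step 3: Take log of both sides: log(x(x - 2)) = log(0)

Step 3 takes the logarithm of both sides, resulting in log(0) on the right side. The logarithm is only defined for positive numbers; log(0) is undefined (approaches negative infinity). This operation is invalid.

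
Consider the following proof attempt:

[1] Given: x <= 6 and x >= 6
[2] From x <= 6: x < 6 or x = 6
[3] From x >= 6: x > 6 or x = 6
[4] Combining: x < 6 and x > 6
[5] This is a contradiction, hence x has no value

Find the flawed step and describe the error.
Step 4: Combining: x < 6 and x > 6

Step 4 incorrectly combines the conditions. From x <= 6 and x >= 6, the intersection is x = 6. The error treats the 'or' cases as 'and' requirements. The correct conclusion is that x = 6 is the unique solution, not that no solution exists.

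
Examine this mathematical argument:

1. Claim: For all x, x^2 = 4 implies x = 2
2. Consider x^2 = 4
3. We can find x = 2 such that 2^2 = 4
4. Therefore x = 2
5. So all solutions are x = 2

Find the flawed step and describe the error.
Step 4: Therefore x = 2

Step 4 incorrectly concludes that x = 2 is the only solution. The proof shows that x = 2 is A solution (existence), but does not show it is the ONLY solution (uniqueness). In fact, x = -2 is also a solution since (-2)^2 = 4. Finding one solution doesn't prove there are no others.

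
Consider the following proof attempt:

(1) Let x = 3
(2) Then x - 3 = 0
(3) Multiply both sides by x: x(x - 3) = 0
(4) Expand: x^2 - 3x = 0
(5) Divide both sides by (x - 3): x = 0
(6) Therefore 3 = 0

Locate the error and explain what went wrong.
Step 5: Divide both sides by (x - 3): x = 0

Step 5 divides both sides by (x - 3). However, since x = 3, we have (x - 3) = 0. Division by zero is undefined, making this step invalid.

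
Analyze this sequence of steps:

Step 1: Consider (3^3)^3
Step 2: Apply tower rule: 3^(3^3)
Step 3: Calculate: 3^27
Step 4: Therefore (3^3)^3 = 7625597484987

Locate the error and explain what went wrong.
Step 2: Apply tower rule: 3^(3^3)

Step 2 incorrectly states that (a^b)^c = a^(b^c). The correct rule is (a^b)^c = a^(b×c). The actual value is (3^3)^3 = 3^9 = 19683, not 3^27 = 7625597484987.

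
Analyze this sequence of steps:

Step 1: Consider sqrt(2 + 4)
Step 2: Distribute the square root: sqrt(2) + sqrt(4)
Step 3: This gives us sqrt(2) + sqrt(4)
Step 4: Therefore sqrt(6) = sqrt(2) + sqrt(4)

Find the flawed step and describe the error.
Step 2: Distribute the square root: sqrt(2) + sqrt(4)

Step 2 incorrectly 'distributes' the square root over addition. The square root function does not distribute: sqrt(a + b) ≠ sqrt(a) + sqrt(b). In fact, sqrt(2 + 4) = sqrt(6) ≈ 2.4495, while sqrt(2) + sqrt(4) ≈ 3.4142.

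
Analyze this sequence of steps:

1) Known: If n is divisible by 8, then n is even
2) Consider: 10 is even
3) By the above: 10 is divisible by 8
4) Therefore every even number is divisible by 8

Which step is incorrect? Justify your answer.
Step 3: By the above: 10 is divisible by 8

Step 3 commits the fallacy of affirming the consequent. The known fact 'divisible by 8 → even' does NOT imply 'even → divisible by 8'. That would be the converse, which is false. For example, 10 is even but 10 ÷ 8 = 1.25, which is not an integer.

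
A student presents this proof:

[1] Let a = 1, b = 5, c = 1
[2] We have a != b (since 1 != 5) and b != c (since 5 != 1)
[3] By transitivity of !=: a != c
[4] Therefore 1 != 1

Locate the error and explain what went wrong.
Step 3: By transitivity of !=: a != c

Step 3 incorrectly applies transitivity to the '!=' relation. Transitivity states: if a R b and b R c, then a R c. However, '!=' is not transitive. Counterexample: 1 != 5 and 5 != 1, but 1 = 1 (both equal 1). Transitivity holds for relations like <, <=, =, but not for !=.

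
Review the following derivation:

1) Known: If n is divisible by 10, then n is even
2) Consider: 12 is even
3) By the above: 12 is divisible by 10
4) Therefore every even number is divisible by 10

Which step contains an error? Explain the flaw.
Step 3: By the above: 12 is divisible by 10

Step 3 commits the fallacy of affirming the consequent. The known fact 'divisible by 10 → even' does NOT imply 'even → divisible by 10'. That would be the converse, which is false. For example, 12 is even but 12 ÷ 10 = 1.20, which is not an integer.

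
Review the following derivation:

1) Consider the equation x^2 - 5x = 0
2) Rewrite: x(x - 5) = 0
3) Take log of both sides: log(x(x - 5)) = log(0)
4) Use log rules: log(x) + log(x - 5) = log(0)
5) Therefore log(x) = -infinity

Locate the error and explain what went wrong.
Step 3: Take log of both sides: log(x(x - 5)) = log(0)

Step 3 takes the logarithm of both sides, resulting in log(0) on the right side. The logarithm is only defined for positive numbers; log(0) is undefined (approaches negative infinity). This operation is invalid.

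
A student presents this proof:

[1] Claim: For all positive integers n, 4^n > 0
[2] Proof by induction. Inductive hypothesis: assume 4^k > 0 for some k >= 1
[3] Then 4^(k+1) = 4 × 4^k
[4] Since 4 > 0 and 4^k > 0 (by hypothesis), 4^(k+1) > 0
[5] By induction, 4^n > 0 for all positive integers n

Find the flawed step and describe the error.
Step 5: By induction, 4^n > 0 for all positive integers n

Step 5 concludes the proof by induction, but no base case was ever established. A valid induction proof requires: (1) a base case proving 4^1 > 0, and (2) an inductive step showing IF 4^k > 0 THEN 4^(k+1) > 0. Steps 2-4 correctly establish the inductive step, but without the base case the conclusion in step 5 does not follow.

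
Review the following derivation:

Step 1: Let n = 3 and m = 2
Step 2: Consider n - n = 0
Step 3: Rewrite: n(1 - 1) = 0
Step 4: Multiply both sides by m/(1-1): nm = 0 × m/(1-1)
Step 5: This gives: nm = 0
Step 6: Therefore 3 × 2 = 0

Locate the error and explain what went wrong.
Step 4: Multiply both sides by m/(1-1): nm = 0 × m/(1-1)

Step 4 multiplies both sides by m/(1-1). However, 1-1 = 0, so this is multiplication by m/0, which is undefined. We cannot multiply by an undefined expression.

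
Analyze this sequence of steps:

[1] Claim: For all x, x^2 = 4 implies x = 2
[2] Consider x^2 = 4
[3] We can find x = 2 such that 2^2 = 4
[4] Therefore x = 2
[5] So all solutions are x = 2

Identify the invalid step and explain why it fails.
Step 4: Therefore x = 2

Step 4 incorrectly concludes that x = 2 is the only solution. The proof shows that x = 2 is A solution (existence), but does not show it is the ONLY solution (uniqueness). In fact, x = -2 is also a solution since (-2)^2 = 4. Finding one solution doesn't prove there are no others.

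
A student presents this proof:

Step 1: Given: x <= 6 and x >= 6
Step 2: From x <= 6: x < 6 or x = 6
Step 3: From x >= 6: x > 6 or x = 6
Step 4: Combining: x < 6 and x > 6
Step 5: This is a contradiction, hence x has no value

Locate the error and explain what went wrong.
Step 4: Combining: x < 6 and x > 6

Step 4 incorrectly combines the conditions. From x <= 6 and x >= 6, the intersection is x = 6. The error treats the 'or' cases as 'and' requirements. The correct conclusion is that x = 6 is the unique solution, not that no solution exists.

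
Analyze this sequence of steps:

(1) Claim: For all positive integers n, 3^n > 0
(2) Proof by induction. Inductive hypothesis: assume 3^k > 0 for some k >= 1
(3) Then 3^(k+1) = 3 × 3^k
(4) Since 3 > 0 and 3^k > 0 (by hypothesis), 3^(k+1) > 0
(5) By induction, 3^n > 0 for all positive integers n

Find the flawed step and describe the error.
Step 5: By induction, 3^n > 0 for all positive integers n

Step 5 concludes the proof by induction, but no base case was ever established. A valid induction proof requires: (1) a base case proving 3^1 > 0, and (2) an inductive step showing IF 3^k > 0 THEN 3^(k+1) > 0. Steps 2-4 correctly establish the inductive step, but without the base case the conclusion in step 5 does not follow.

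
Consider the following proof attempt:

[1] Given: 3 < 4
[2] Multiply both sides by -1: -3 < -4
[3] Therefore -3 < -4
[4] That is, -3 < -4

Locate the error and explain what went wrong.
Step 2: Multiply both sides by -1: -3 < -4

Step 2 multiplies both sides by -1 but fails to reverse the inequality sign. When multiplying (or dividing) an inequality by a negative number, the direction must be reversed. Since 3 < 4, we should get -3 > -4, i.e., -3 > -4.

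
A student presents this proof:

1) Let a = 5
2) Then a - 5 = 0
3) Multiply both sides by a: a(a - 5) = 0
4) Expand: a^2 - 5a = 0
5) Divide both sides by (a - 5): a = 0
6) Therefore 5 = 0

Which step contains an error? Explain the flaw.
Step 5: Divide both sides by (a - 5): a = 0

Step 5 divides both sides by (a - 5). However, since a = 5, we have (a - 5) = 0. Division by zero is undefined, making this step invalid.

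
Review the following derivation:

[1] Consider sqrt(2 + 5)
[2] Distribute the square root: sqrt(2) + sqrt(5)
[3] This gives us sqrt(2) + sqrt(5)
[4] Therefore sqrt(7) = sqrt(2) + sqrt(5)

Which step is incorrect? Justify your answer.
Step 2: Distribute the square root: sqrt(2) + sqrt(5)

Step 2 incorrectly 'distributes' the square root over addition. The square root function does not distribute: sqrt(a + b) ≠ sqrt(a) + sqrt(b). In fact, sqrt(2 + 5) = sqrt(7) ≈ 2.6458, while sqrt(2) + sqrt(5) ≈ 3.6503.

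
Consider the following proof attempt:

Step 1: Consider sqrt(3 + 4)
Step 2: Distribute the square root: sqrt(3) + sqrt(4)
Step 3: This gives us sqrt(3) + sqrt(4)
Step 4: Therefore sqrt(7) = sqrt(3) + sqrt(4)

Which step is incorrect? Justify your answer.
Step 2: Distribute the square root: sqrt(3) + sqrt(4)

Step 2 incorrectly 'distributes' the square root over addition. The square root function does not distribute: sqrt(a + b) ≠ sqrt(a) + sqrt(b). In fact, sqrt(3 + 4) = sqrt(7) ≈ 2.6458, while sqrt(3) + sqrt(4) ≈ 3.7321.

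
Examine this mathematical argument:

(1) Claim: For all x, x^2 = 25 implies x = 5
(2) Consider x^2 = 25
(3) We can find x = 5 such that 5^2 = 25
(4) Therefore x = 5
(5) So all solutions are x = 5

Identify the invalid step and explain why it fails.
Step 4: Therefore x = 5

Step 4 incorrectly concludes that x = 5 is the only solution. The proof shows that x = 5 is A solution (existence), but does not show it is the ONLY solution (uniqueness). In fact, x = -5 is also a solution since (-5)^2 = 25. Finding one solution doesn't prove there are no others.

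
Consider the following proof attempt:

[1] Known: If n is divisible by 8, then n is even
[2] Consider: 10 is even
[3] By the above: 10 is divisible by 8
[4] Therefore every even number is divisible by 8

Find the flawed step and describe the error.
Step 3: By the above: 10 is divisible by 8

Step 3 commits the fallacy of affirming the consequent. The known fact 'divisible by 8 → even' does NOT imply 'even → divisible by 8'. That would be the converse, which is false. For example, 10 is even but 10 ÷ 8 = 1.25, which is not an integer.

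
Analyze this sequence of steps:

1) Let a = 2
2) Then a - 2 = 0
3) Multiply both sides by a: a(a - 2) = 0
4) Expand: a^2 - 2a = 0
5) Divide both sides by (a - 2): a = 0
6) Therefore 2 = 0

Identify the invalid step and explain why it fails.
Step 5: Divide both sides by (a - 2): a = 0

Step 5 divides both sides by (a - 2). However, since a = 2, we have (a - 2) = 0. Division by zero is undefined, making this step invalid.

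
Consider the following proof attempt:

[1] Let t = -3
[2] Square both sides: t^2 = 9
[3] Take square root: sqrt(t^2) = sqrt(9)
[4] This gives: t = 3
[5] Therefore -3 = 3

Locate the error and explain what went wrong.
Step 4: This gives: t = 3

Step 4 incorrectly states that sqrt(t^2) = t. The correct identity is sqrt(t^2) = |t|. Since t = -3 < 0, we have sqrt(t^2) = |-3| = 3, not t = -3.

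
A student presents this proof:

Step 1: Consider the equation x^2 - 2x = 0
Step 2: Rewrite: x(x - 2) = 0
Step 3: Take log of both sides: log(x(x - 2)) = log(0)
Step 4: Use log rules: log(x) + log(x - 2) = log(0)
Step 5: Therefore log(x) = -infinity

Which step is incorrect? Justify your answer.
Step 3: Take log of both sides: log(x(x - 2)) = log(0)

Step 3 takes the logarithm of both sides, resulting in log(0) on the right side. The logarithm is only defined for positive numbers; log(0) is undefined (approaches negative infinity). This operation is invalid.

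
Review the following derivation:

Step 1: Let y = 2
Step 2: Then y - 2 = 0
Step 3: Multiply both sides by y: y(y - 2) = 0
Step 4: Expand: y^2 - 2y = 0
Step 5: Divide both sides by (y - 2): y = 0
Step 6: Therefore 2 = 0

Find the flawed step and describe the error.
Step 5: Divide both sides by (y - 2): y = 0

Step 5 divides both sides by (y - 2). However, since y = 2, we have (y - 2) = 0. Division by zero is undefined, making this step invalid.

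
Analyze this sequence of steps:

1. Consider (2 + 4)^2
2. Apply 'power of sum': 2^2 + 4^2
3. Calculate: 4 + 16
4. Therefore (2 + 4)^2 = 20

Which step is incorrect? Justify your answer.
Step 2: Apply 'power of sum': 2^2 + 4^2

Step 2 incorrectly applies a non-existent rule '(a+b)^n = a^n + b^n'. This is false in general. The correct expansion uses the binomial theorem. The actual value is (2 + 4)^2 = 6^2 = 36, not 20.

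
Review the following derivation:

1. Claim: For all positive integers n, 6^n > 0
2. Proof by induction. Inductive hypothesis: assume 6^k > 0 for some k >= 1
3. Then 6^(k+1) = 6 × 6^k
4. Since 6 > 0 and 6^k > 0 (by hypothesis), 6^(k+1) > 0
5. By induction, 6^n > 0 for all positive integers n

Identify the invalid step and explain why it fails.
Step 5: By induction, 6^n > 0 for all positive integers n

Step 5 concludes the proof by induction, but no base case was ever established. A valid induction proof requires: (1) a base case proving 6^1 > 0, and (2) an inductive step showing IF 6^k > 0 THEN 6^(k+1) > 0. Steps 2-4 correctly establish the inductive step, but without the base case the conclusion in step 5 does not follow.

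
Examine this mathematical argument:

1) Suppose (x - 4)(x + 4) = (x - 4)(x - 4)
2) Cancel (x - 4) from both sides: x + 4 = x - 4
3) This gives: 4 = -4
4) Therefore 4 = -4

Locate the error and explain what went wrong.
Step 2: Cancel (x - 4) from both sides: x + 4 = x - 4

Step 2 cancels (x - 4) from both sides. This is only valid if (x - 4) ≠ 0, i.e., x ≠ 4. When x = 4, both sides equal zero regardless of the other factors. The correct approach requires considering x = 4 as a separate case.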